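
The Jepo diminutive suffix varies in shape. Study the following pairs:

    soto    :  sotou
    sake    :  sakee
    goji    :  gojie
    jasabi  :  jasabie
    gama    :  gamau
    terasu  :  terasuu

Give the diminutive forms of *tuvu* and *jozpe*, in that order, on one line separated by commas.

tuvuu, jozpee

The pattern is front/back vowel harmony: -e when the last vowel of the stem is a front vowel (*sake*, *goji*, *jasabi*); -u when the last vowel of the stem is a back vowel (*soto*, *gama*, *terasu*).
*tuvu*: last vowel = /u/, a back vowel → -u → *tuvuu*.
The last vowel of *jozpe* is /e/, which is a front vowel, so the suffix is -e, giving *jozpee*.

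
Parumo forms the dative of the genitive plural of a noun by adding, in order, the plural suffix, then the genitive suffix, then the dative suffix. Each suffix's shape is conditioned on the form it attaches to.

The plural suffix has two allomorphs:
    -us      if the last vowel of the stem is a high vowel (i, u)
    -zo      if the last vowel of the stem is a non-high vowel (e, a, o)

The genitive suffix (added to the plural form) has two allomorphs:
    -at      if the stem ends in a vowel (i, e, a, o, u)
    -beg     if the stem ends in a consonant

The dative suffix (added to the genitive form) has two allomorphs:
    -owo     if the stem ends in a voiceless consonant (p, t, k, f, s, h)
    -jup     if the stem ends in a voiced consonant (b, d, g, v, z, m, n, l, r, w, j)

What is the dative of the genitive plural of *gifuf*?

gifufusbegjup

Since the last vowel of *gifuf* is /u/ (a high vowel), it takes -us, giving *gifufus*.
The plural form *gifufus* — final sound /s/ (a consonant) → -beg → *gifufusbeg*.
The final consonant of the genitive form *gifufusbeg* is /g/, which is voiced, so the dative suffix is -jup, giving *gifufusbegjup*.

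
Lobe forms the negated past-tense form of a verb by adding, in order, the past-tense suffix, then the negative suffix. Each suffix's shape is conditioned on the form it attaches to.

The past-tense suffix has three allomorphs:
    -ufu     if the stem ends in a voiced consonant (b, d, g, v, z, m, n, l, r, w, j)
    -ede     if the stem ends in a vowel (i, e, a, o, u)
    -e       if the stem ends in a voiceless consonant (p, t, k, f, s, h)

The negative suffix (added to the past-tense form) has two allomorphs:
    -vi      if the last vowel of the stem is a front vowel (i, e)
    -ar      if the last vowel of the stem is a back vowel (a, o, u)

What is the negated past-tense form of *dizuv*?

dizuvufuar

Since the final sound of *dizuv* is /v/ (a voiced consonant), it takes -ufu, giving *dizuvufu*.
Since the last vowel of the past-tense form *dizuvufu* is /u/ (a back vowel), it takes -ar, giving *dizuvufuar*.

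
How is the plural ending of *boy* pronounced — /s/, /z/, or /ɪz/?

/z/

The stem *boy* ends in a voiced non-sibilant sound.
The plural suffix surfaces as /ɪz/ after sibilants, /s/ after other voiceless consonants, and /z/ after other voiced sounds.
So the plural -s on *boy* is pronounced /z/.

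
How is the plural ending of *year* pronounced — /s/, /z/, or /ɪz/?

/z/

The stem *year* ends in a voiced non-sibilant sound.
The plural suffix surfaces as /ɪz/ after sibilants, /s/ after other voiceless consonants, and /z/ after other voiced sounds.
So the plural -s on *year* is pronounced /z/.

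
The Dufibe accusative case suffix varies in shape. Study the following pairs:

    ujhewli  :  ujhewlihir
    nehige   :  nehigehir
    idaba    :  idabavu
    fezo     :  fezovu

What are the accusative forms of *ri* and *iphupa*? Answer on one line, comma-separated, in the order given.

The alternation tracks the last vowel of the stem — -hir when the last vowel of the stem is a front vowel (*ujhewli*, *nehige*); -vu when the last vowel of the stem is a back vowel (*idaba*, *fezo*).
Since the last vowel of *ri* is /i/ (a front vowel), it takes -hir, giving *rihir*.
*iphupa* — last vowel /a/ (a back vowel) → -vu → *iphupavu*.

rihir, iphupavu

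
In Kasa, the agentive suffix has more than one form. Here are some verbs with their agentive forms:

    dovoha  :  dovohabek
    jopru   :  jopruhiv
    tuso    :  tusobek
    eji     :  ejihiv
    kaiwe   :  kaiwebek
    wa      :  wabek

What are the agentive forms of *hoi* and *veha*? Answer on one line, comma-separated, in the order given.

The pattern is height harmony: -hiv when the last vowel of the stem is a high vowel (*jopru*, *eji*); -bek when the last vowel of the stem is a non-high vowel (*dovoha*, *tuso*, *kaiwe*, *wa*).
Since the last vowel of *hoi* is /i/ (a high vowel), it takes -hiv, giving *hoihiv*.
Since the last vowel of *veha* is /a/ (a non-high vowel), it takes -bek, giving *vehabek*.

hoihiv, vehabek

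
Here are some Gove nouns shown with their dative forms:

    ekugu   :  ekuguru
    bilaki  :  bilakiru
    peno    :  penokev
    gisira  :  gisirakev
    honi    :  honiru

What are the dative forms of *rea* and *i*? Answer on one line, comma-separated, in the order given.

reakev, iru

Looking at the last vowel of each stem: -ru when the last vowel of the stem is a high vowel (*ekugu*, *bilaki*, *honi*); -kev when the last vowel of the stem is a non-high vowel (*peno*, *gisira*).
*rea* — last vowel /a/ (a non-high vowel) → -kev → *reakev*.
*i* — last vowel /i/ (a high vowel) → -ru → *iru*.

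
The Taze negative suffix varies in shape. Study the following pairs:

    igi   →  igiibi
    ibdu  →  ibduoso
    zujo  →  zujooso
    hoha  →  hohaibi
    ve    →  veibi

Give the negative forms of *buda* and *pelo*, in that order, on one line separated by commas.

budaibi, pelooso

The pattern is rounding harmony: -oso when the last vowel of the stem is a rounded vowel (*ibdu*, *zujo*); -ibi when the last vowel of the stem is an unrounded vowel (*igi*, *hoha*, *ve*).
*buda*: last vowel = /a/, an unrounded vowel → -ibi → *budaibi*.
*pelo*: last vowel = /o/, a rounded vowel → -oso → *pelooso*.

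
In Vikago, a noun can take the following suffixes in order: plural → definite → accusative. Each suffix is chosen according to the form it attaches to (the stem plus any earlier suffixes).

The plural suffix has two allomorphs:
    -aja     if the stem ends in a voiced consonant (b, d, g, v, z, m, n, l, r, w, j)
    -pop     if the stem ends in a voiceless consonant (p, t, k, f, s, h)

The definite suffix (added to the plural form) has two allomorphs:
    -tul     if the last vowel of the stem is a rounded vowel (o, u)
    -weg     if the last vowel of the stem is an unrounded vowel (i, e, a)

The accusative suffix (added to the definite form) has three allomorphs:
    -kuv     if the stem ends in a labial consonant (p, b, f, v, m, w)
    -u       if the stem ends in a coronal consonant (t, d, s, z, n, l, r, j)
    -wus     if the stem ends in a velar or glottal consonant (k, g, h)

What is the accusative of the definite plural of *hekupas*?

*hekupas* — final consonant /s/ (voiceless) → -pop → *hekupaspop*.
Since the last vowel of the plural form *hekupaspop* is /o/ (a rounded vowel), it takes -tul, giving *hekupaspoptul*.
The final consonant of the definite form *hekupaspoptul* is /l/, which is coronal, so the accusative suffix is -u, giving *hekupaspoptulu*.

hekupaspoptulu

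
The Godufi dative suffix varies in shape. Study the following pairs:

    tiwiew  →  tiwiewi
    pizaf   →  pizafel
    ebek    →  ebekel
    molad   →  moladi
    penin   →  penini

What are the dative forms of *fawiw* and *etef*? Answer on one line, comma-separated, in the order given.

fawiwi, etefel

The alternation tracks the final consonant of the stem — -el when the stem ends in a voiceless consonant (*pizaf*, *ebek*); -i when the stem ends in a voiced consonant (*tiwiew*, *molad*, *penin*).
*fawiw*: final consonant = /w/, voiced → -i → *fawiwi*.
*etef* — final consonant /f/ (voiceless) → -el → *etefel*.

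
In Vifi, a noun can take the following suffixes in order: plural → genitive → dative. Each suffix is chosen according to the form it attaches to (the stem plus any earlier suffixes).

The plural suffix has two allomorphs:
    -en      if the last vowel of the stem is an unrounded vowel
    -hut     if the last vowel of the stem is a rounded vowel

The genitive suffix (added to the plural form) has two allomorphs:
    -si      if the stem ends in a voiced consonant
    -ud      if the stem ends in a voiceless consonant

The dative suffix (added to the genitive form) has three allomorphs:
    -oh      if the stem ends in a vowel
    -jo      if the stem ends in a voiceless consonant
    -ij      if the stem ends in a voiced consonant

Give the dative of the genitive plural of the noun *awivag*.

Since the last vowel of *awivag* is /a/ (an unrounded vowel), it takes -en, giving *awivagen*.
The final consonant of the plural form *awivagen* is /n/, which is voiced, so the genitive suffix is -si, giving *awivagensi*.
The genitive form *awivagensi* — final sound /i/ (a vowel) → -oh → *awivagensioh*.

awivagensioh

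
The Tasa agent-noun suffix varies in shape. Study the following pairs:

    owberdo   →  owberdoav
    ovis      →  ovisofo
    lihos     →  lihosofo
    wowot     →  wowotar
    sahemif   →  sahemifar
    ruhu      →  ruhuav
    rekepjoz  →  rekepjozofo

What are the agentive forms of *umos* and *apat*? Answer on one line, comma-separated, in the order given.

umosofo, apatar

The pattern is sibilance of the final sound: -ofo when the stem ends in a sibilant (*ovis*, *lihos*, *rekepjoz*); -ar when the stem ends in a non-sibilant consonant (*wowot*, *sahemif*); -av when the stem ends in a vowel (*owberdo*, *ruhu*).
Since the final sound of *umos* is /s/ (a sibilant), it takes -ofo, giving *umosofo*.
*apat* — final sound /t/ (a non-sibilant consonant) → -ar → *apatar*.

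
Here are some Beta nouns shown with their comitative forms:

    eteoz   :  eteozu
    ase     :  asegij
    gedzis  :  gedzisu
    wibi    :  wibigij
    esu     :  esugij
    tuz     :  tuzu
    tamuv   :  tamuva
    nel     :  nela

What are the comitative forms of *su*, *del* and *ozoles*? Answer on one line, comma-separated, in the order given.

sugij, dela, ozolesu

The suffix is conditioned by the final sound: -u when the stem ends in a sibilant (*eteoz*, *gedzis*, *tuz*); -a when the stem ends in a non-sibilant consonant (*tamuv*, *nel*); -gij when the stem ends in a vowel (*ase*, *wibi*, *esu*).
*su*: final sound = /u/, a vowel → -gij → *sugij*.
*del*: final sound = /l/, a non-sibilant consonant → -a → *dela*.
The final sound of *ozoles* is /s/, which is a sibilant, so the suffix is -u, giving *ozolesu*.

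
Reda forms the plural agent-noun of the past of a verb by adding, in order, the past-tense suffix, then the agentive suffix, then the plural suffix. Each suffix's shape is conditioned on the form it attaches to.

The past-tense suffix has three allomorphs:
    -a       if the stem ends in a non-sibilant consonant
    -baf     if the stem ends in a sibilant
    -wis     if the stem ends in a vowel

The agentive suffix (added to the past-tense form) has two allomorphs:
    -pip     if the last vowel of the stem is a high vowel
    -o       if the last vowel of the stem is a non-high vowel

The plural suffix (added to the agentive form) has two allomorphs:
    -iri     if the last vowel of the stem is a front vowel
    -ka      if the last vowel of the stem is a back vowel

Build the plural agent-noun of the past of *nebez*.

*nebez*: final sound = /z/, a sibilant → -baf → *nebezbaf*.
The past-tense form *nebezbaf* — last vowel /a/ (a non-high vowel) → -o → *nebezbafo*.
Since the last vowel of the agentive form *nebezbafo* is /o/ (a back vowel), it takes -ka, giving *nebezbafoka*.

nebezbafoka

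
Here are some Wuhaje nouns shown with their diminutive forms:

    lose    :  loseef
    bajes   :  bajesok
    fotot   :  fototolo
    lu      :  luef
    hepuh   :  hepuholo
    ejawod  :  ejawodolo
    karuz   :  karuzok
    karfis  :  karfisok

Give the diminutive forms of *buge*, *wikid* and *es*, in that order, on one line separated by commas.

bugeef, wikidolo, esok

The suffix is conditioned by the final sound: -ok when the stem ends in a sibilant (*bajes*, *karuz*, *karfis*); -olo when the stem ends in a non-sibilant consonant (*fotot*, *hepuh*, *ejawod*); -ef when the stem ends in a vowel (*lose*, *lu*).
*buge* — final sound /e/ (a vowel) → -ef → *bugeef*.
The final sound of *wikid* is /d/, which is a non-sibilant consonant, so the suffix is -olo, giving *wikidolo*.
The final sound of *es* is /s/, which is a sibilant, so the suffix is -ok, giving *esok*.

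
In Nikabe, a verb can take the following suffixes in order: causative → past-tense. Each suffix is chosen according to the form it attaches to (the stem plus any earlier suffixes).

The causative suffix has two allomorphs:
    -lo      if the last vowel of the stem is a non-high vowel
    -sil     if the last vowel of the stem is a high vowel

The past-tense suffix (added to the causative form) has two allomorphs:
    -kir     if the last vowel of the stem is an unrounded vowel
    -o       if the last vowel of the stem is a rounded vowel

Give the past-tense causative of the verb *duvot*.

The last vowel of *duvot* is /o/, which is a non-high vowel, so the causative suffix is -lo, giving *duvotlo*.
The causative form *duvotlo*: last vowel = /o/, a rounded vowel → -o → *duvotloo*.

duvotloo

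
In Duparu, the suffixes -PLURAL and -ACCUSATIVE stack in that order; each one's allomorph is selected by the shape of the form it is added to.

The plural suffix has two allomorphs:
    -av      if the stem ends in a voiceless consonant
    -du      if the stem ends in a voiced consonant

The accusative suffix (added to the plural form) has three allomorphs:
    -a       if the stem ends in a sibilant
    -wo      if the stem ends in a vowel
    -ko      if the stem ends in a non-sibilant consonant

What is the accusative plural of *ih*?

The final consonant of *ih* is /h/, which is voiceless, so the plural suffix is -av, giving *ihav*.
The final sound of the plural form *ihav* is /v/, which is a non-sibilant consonant, so the accusative suffix is -ko, giving *ihavko*.

ihavko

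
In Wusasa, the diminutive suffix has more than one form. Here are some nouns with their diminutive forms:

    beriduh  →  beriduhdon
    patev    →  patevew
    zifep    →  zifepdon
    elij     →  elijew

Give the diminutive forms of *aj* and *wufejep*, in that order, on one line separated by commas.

The pattern is voicing of the final consonant: -don when the stem ends in a voiceless consonant (*beriduh*, *zifep*); -ew when the stem ends in a voiced consonant (*patev*, *elij*).
*aj* — final consonant /j/ (voiced) → -ew → *ajew*.
*wufejep*: final consonant = /p/, voiceless → -don → *wufejepdon*.

ajew, wufejepdon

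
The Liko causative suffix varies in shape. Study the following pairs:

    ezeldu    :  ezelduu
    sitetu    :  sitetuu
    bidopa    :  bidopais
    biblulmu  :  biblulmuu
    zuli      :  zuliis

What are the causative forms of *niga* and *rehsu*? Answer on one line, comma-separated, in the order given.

The suffix is conditioned by the last vowel: -u when the last vowel of the stem is a rounded vowel (*ezeldu*, *sitetu*, *biblulmu*); -is when the last vowel of the stem is an unrounded vowel (*bidopa*, *zuli*).
*niga* — last vowel /a/ (an unrounded vowel) → -is → *nigais*.
The last vowel of *rehsu* is /u/, which is a rounded vowel, so the suffix is -u, giving *rehsuu*.

nigais, rehsuu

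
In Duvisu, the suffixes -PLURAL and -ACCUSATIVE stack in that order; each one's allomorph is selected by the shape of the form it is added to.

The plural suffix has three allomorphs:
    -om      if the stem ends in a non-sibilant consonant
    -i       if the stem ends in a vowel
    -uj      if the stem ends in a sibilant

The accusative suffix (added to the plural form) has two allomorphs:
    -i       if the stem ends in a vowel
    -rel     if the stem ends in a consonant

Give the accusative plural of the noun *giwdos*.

*giwdos* — final sound /s/ (a sibilant) → -uj → *giwdosuj*.
The final sound of the plural form *giwdosuj* is /j/, which is a consonant, so the accusative suffix is -rel, giving *giwdosujrel*.

giwdosujrel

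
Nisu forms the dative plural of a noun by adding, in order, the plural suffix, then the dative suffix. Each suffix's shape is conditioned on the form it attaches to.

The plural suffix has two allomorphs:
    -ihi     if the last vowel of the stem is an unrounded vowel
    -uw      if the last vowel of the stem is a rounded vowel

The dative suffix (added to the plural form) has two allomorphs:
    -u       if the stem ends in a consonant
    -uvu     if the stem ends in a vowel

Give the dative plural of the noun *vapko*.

*vapko*: last vowel = /o/, a rounded vowel → -uw → *vapkouw*.
The plural form *vapkouw* — final sound /w/ (a consonant) → -u → *vapkouwu*.

vapkouwu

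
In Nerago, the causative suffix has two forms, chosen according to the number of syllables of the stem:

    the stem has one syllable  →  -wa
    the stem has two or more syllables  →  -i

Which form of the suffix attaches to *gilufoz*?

*gilufoz* has 3 syllables, so the suffix is -i.

-i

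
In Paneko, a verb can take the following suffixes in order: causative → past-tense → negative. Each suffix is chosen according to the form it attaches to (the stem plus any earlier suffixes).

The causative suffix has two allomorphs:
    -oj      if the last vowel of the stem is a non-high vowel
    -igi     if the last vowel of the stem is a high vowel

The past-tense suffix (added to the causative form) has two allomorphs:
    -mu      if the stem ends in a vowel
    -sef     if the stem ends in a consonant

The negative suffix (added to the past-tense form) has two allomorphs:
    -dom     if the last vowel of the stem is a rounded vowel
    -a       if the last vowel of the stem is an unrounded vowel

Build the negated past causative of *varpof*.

*varpof*: last vowel = /o/, a non-high vowel → -oj → *varpofoj*.
The causative form *varpofoj*: final sound = /j/, a consonant → -sef → *varpofojsef*.
The past-tense form *varpofojsef* — last vowel /e/ (an unrounded vowel) → -a → *varpofojsefa*.

varpofojsefa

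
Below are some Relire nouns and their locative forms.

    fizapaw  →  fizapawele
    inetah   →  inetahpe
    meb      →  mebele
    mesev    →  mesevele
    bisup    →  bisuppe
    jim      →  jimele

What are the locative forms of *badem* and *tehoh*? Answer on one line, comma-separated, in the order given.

bademele, tehohpe

The pattern is voicing of the final consonant: -pe when the stem ends in a voiceless consonant (*inetah*, *bisup*); -ele when the stem ends in a voiced consonant (*fizapaw*, *meb*, *mesev*, *jim*).
The final consonant of *badem* is /m/, which is voiced, so the suffix is -ele, giving *bademele*.
*tehoh* — final consonant /h/ (voiceless) → -pe → *tehohpe*.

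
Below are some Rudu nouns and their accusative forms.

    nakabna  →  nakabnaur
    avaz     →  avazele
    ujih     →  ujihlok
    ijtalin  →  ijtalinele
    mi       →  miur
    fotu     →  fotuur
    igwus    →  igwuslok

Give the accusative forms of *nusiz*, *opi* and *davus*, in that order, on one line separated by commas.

nusizele, opiur, davuslok

The pattern is voicing of the final sound: -lok when the stem ends in a voiceless consonant (*ujih*, *igwus*); -ele when the stem ends in a voiced consonant (*avaz*, *ijtalin*); -ur when the stem ends in a vowel (*nakabna*, *mi*, *fotu*).
The final sound of *nusiz* is /z/, which is a voiced consonant, so the suffix is -ele, giving *nusizele*.
The final sound of *opi* is /i/, which is a vowel, so the suffix is -ur, giving *opiur*.
*davus* — final sound /s/ (a voiceless consonant) → -lok → *davuslok*.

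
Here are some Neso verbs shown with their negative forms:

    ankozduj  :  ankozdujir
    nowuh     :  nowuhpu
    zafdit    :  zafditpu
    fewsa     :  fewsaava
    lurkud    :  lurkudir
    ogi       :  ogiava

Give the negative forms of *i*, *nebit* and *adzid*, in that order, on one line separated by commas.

iava, nebitpu, adzidir

The alternation tracks the final sound of the stem — -pu when the stem ends in a voiceless consonant (*nowuh*, *zafdit*); -ir when the stem ends in a voiced consonant (*ankozduj*, *lurkud*); -ava when the stem ends in a vowel (*fewsa*, *ogi*).
The final sound of *i* is /i/, which is a vowel, so the suffix is -ava, giving *iava*.
*nebit*: final sound = /t/, a voiceless consonant → -pu → *nebitpu*.
*adzid* — final sound /d/ (a voiced consonant) → -ir → *adzidir*.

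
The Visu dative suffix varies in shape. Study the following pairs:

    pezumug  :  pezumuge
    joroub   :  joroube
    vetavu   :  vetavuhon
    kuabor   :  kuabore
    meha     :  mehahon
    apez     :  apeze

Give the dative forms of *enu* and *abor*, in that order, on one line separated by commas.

The pattern is consonant vs. vowel: -e when the stem ends in a consonant (*pezumug*, *joroub*, *kuabor*, *apez*); -hon when the stem ends in a vowel (*vetavu*, *meha*).
*enu*: final sound = /u/, a vowel → -hon → *enuhon*.
Since the final sound of *abor* is /r/ (a consonant), it takes -e, giving *abore*.

enuhon, abore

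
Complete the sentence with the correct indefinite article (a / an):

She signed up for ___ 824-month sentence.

The indefinite article is chosen by the initial *sound* of the following word, not its spelling.
The number *824* is spoken "eight hundred …", beginning with /eɪt/ — a vowel sound.
So the article is *an*: She signed up for an 824-month sentence.

an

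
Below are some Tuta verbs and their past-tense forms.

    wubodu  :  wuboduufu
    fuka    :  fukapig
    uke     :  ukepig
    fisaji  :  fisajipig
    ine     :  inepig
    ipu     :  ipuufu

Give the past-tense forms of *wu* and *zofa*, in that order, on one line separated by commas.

Looking at the last vowel of each stem: -ufu when the last vowel of the stem is a rounded vowel (*wubodu*, *ipu*); -pig when the last vowel of the stem is an unrounded vowel (*fuka*, *uke*, *fisaji*, *ine*).
*wu* — last vowel /u/ (a rounded vowel) → -ufu → *wuufu*.
The last vowel of *zofa* is /a/, which is an unrounded vowel, so the suffix is -pig, giving *zofapig*.

wuufu, zofapig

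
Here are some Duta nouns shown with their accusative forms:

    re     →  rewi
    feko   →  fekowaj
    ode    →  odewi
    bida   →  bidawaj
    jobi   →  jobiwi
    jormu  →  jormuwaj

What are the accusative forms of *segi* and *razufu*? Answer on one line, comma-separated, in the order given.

The pattern is front/back vowel harmony: -wi when the last vowel of the stem is a front vowel (*re*, *ode*, *jobi*); -waj when the last vowel of the stem is a back vowel (*feko*, *bida*, *jormu*).
*segi*: last vowel = /i/, a front vowel → -wi → *segiwi*.
Since the last vowel of *razufu* is /u/ (a back vowel), it takes -waj, giving *razufuwaj*.

segiwi, razufuwaj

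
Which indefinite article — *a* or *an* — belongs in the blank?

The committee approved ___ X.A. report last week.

an

The indefinite article is chosen by the initial *sound* of the following word, not its spelling.
The initialism *X.A.* is read letter by letter; the first letter, X, is pronounced /ɛks/, which begins with a vowel sound.
So the article is *an*: The committee approved an X.A. report last week.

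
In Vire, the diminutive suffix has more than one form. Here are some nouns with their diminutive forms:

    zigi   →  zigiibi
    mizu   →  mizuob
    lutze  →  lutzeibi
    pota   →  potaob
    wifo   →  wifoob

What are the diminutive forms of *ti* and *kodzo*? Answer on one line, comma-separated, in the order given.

Looking at the last vowel of each stem: -ibi when the last vowel of the stem is a front vowel (*zigi*, *lutze*); -ob when the last vowel of the stem is a back vowel (*mizu*, *pota*, *wifo*).
Since the last vowel of *ti* is /i/ (a front vowel), it takes -ibi, giving *tiibi*.
The last vowel of *kodzo* is /o/, which is a back vowel, so the suffix is -ob, giving *kodzoob*.

tiibi, kodzoob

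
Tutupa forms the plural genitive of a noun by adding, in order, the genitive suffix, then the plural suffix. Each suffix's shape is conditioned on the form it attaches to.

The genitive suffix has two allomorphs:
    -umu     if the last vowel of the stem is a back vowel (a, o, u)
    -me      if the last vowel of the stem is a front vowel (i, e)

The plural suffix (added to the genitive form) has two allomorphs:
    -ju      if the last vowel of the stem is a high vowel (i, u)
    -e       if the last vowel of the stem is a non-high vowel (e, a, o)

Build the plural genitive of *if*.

ifmee

*if* — last vowel /i/ (a front vowel) → -me → *ifme*.
The last vowel of the genitive form *ifme* is /e/, which is a non-high vowel, so the plural suffix is -e, giving *ifmee*.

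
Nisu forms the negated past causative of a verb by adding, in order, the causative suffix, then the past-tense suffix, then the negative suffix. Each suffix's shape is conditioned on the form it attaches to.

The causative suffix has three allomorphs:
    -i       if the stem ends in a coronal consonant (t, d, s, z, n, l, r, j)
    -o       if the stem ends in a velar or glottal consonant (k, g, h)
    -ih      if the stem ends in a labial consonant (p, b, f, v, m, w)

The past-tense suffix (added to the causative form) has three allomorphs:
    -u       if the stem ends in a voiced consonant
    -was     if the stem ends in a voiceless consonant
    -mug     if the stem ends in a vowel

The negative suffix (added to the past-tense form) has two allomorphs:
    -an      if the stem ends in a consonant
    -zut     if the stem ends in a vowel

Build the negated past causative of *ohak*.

The final consonant of *ohak* is /k/, which is velar/glottal, so the causative suffix is -o, giving *ohako*.
The causative form *ohako* — final sound /o/ (a vowel) → -mug → *ohakomug*.
The past-tense form *ohakomug* — final sound /g/ (a consonant) → -an → *ohakomugan*.

ohakomugan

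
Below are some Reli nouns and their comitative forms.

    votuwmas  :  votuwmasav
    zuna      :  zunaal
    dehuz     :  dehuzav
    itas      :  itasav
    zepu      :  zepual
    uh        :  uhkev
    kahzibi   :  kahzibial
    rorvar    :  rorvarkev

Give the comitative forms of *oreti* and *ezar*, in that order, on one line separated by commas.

oretial, ezarkev

The suffix is conditioned by the final sound: -av when the stem ends in a sibilant (*votuwmas*, *dehuz*, *itas*); -kev when the stem ends in a non-sibilant consonant (*uh*, *rorvar*); -al when the stem ends in a vowel (*zuna*, *zepu*, *kahzibi*).
Since the final sound of *oreti* is /i/ (a vowel), it takes -al, giving *oretial*.
Since the final sound of *ezar* is /r/ (a non-sibilant consonant), it takes -kev, giving *ezarkev*.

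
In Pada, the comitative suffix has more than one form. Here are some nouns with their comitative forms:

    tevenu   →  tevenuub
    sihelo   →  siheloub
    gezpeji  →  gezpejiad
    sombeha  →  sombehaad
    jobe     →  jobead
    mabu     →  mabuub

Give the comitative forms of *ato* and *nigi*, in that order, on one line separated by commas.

atoub, nigiad

The alternation tracks the last vowel of the stem — -ub when the last vowel of the stem is a rounded vowel (*tevenu*, *sihelo*, *mabu*); -ad when the last vowel of the stem is an unrounded vowel (*gezpeji*, *sombeha*, *jobe*).
Since the last vowel of *ato* is /o/ (a rounded vowel), it takes -ub, giving *atoub*.
*nigi*: last vowel = /i/, an unrounded vowel → -ad → *nigiad*.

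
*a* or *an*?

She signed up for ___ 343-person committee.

The indefinite article is chosen by the initial *sound* of the following word, not its spelling.
The number *343* is spoken "three hundred …", beginning with /θriː/ — a consonant sound.
So the article is *a*: She signed up for a 343-person committee.

a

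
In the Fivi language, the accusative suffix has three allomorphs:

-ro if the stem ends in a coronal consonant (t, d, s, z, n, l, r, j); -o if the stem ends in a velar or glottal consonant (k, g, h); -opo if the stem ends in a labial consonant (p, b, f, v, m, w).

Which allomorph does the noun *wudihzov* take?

-opo

*wudihzov*: final consonant = /v/, labial → -opo.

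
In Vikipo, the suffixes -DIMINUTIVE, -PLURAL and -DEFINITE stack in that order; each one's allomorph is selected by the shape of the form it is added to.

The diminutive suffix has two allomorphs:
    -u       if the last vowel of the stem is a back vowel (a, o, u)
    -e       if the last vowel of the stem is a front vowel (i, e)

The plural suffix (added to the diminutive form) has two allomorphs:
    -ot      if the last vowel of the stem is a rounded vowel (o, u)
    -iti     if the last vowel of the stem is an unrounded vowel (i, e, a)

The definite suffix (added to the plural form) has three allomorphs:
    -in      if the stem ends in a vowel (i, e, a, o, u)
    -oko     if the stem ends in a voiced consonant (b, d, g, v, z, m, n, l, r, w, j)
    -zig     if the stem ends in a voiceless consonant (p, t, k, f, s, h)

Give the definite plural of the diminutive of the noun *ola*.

olauotzig

The last vowel of *ola* is /a/, which is a back vowel, so the diminutive suffix is -u, giving *olau*.
The diminutive form *olau*: last vowel = /u/, a rounded vowel → -ot → *olauot*.
The final sound of the plural form *olauot* is /t/, which is a voiceless consonant, so the definite suffix is -zig, giving *olauotzig*.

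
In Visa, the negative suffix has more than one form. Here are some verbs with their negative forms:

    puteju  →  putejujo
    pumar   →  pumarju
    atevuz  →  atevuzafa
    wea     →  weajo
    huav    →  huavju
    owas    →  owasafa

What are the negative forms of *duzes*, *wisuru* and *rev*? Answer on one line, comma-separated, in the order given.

duzesafa, wisurujo, revju

The suffix is conditioned by the final sound: -afa when the stem ends in a sibilant (*atevuz*, *owas*); -ju when the stem ends in a non-sibilant consonant (*pumar*, *huav*); -jo when the stem ends in a vowel (*puteju*, *wea*).
*duzes*: final sound = /s/, a sibilant → -afa → *duzesafa*.
Since the final sound of *wisuru* is /u/ (a vowel), it takes -jo, giving *wisurujo*.
*rev*: final sound = /v/, a non-sibilant consonant → -ju → *revju*.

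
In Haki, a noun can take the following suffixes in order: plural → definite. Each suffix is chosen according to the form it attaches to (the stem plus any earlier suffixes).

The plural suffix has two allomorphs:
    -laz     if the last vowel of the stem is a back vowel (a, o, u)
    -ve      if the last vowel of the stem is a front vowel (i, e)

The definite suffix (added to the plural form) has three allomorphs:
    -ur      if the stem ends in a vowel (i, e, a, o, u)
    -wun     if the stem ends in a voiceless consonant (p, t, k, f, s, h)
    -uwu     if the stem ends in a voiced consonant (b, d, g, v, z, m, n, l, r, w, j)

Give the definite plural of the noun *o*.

Since the last vowel of *o* is /o/ (a back vowel), it takes -laz, giving *olaz*.
The plural form *olaz* — final sound /z/ (a voiced consonant) → -uwu → *olazuwu*.

olazuwu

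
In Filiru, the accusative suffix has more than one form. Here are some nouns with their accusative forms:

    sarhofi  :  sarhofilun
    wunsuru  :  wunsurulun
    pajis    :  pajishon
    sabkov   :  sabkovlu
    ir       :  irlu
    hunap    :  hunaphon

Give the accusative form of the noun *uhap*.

The pattern is voicing of the final sound: -hon when the stem ends in a voiceless consonant (*pajis*, *hunap*); -lu when the stem ends in a voiced consonant (*sabkov*, *ir*); -lun when the stem ends in a vowel (*sarhofi*, *wunsuru*).
The final sound of *uhap* is /p/, which is a voiceless consonant, so the suffix is -hon, giving *uhaphon*.

uhaphon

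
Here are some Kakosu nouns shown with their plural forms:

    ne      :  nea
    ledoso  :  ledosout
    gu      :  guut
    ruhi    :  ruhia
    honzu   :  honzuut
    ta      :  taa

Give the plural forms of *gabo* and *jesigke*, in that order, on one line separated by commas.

Looking at the last vowel of each stem: -ut when the last vowel of the stem is a rounded vowel (*ledoso*, *gu*, *honzu*); -a when the last vowel of the stem is an unrounded vowel (*ne*, *ruhi*, *ta*).
The last vowel of *gabo* is /o/, which is a rounded vowel, so the suffix is -ut, giving *gabout*.
*jesigke*: last vowel = /e/, an unrounded vowel → -a → *jesigkea*.

gabout, jesigkea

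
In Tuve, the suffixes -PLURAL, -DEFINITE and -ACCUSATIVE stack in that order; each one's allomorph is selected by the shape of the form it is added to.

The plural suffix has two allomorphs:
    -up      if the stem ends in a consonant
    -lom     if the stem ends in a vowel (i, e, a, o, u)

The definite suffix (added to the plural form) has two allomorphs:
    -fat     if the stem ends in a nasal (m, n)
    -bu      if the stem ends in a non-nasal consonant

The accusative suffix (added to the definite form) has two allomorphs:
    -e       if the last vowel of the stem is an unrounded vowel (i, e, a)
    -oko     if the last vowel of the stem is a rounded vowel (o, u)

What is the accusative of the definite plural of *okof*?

*okof* — final sound /f/ (a consonant) → -up → *okofup*.
The plural form *okofup* — final consonant /p/ (non-nasal) → -bu → *okofupbu*.
The last vowel of the definite form *okofupbu* is /u/, which is a rounded vowel, so the accusative suffix is -oko, giving *okofupbuoko*.

okofupbuoko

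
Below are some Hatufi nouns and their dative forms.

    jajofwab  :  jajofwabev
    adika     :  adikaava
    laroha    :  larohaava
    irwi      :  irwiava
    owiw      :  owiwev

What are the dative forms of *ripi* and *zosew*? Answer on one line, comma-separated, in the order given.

ripiava, zosewev

The pattern is consonant vs. vowel: -ev when the stem ends in a consonant (*jajofwab*, *owiw*); -ava when the stem ends in a vowel (*adika*, *laroha*, *irwi*).
Since the final sound of *ripi* is /i/ (a vowel), it takes -ava, giving *ripiava*.
*zosew*: final sound = /w/, a consonant → -ev → *zosewev*.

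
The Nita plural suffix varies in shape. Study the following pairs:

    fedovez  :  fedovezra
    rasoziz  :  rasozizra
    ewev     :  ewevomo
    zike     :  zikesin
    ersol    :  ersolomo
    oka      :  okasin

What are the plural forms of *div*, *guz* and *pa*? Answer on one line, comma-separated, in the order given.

The suffix is conditioned by the final sound: -ra when the stem ends in a sibilant (*fedovez*, *rasoziz*); -omo when the stem ends in a non-sibilant consonant (*ewev*, *ersol*); -sin when the stem ends in a vowel (*zike*, *oka*).
*div*: final sound = /v/, a non-sibilant consonant → -omo → *divomo*.
*guz*: final sound = /z/, a sibilant → -ra → *guzra*.
The final sound of *pa* is /a/, which is a vowel, so the suffix is -sin, giving *pasin*.

divomo, guzra, pasin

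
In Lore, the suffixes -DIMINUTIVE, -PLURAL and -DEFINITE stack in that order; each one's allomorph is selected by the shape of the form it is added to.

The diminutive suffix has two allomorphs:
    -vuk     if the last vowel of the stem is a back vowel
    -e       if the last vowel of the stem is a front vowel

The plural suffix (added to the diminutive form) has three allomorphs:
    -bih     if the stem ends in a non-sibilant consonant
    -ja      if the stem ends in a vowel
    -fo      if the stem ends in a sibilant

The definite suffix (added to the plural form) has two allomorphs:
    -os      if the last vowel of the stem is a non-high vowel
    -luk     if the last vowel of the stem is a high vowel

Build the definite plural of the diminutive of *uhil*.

Since the last vowel of *uhil* is /i/ (a front vowel), it takes -e, giving *uhile*.
The diminutive form *uhile* — final sound /e/ (a vowel) → -ja → *uhileja*.
The plural form *uhileja*: last vowel = /a/, a non-high vowel → -os → *uhilejaos*.

uhilejaos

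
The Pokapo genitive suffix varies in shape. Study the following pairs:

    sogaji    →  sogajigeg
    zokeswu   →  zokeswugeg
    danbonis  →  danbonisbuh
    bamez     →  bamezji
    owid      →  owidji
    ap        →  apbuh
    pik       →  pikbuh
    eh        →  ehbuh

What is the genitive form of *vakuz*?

vakuzji

Looking at the final sound of each stem: -buh when the stem ends in a voiceless consonant (*danbonis*, *ap*, *pik*, *eh*); -ji when the stem ends in a voiced consonant (*bamez*, *owid*); -geg when the stem ends in a vowel (*sogaji*, *zokeswu*).
*vakuz*: final sound = /z/, a voiced consonant → -ji → *vakuzji*.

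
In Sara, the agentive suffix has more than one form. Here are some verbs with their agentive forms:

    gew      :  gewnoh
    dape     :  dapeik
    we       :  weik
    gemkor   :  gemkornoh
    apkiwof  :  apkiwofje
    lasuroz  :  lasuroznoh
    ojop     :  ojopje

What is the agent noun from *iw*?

The pattern is voicing of the final sound: -je when the stem ends in a voiceless consonant (*apkiwof*, *ojop*); -noh when the stem ends in a voiced consonant (*gew*, *gemkor*, *lasuroz*); -ik when the stem ends in a vowel (*dape*, *we*).
The final sound of *iw* is /w/, which is a voiced consonant, so the suffix is -noh, giving *iwnoh*.

iwnoh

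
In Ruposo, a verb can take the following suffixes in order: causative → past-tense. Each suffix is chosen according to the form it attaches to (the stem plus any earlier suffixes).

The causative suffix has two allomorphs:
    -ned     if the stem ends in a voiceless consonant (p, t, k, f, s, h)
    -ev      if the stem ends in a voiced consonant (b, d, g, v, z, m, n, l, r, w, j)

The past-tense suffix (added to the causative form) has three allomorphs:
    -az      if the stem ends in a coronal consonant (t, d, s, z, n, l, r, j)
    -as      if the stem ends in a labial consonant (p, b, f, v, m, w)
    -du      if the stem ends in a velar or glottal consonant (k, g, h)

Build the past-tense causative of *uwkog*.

*uwkog*: final consonant = /g/, voiced → -ev → *uwkogev*.
The causative form *uwkogev*: final consonant = /v/, labial → -as → *uwkogevas*.

uwkogevas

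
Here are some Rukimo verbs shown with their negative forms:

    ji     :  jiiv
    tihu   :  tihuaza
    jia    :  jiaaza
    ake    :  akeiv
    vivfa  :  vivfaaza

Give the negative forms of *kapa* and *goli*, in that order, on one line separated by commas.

The suffix is conditioned by the last vowel: -iv when the last vowel of the stem is a front vowel (*ji*, *ake*); -aza when the last vowel of the stem is a back vowel (*tihu*, *jia*, *vivfa*).
*kapa* — last vowel /a/ (a back vowel) → -aza → *kapaaza*.
*goli* — last vowel /i/ (a front vowel) → -iv → *goliiv*.

kapaaza, goliiv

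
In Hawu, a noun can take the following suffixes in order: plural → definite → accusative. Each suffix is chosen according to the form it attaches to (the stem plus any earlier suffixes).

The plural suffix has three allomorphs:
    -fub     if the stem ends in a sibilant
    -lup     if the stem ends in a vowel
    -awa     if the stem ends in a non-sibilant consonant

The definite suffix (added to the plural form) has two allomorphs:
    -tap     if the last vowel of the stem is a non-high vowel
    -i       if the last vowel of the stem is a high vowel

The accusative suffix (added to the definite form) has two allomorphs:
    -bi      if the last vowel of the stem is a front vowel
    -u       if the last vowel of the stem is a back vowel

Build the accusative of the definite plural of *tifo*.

tifolupibi

The final sound of *tifo* is /o/, which is a vowel, so the plural suffix is -lup, giving *tifolup*.
The plural form *tifolup* — last vowel /u/ (a high vowel) → -i → *tifolupi*.
Since the last vowel of the definite form *tifolupi* is /i/ (a front vowel), it takes -bi, giving *tifolupibi*.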